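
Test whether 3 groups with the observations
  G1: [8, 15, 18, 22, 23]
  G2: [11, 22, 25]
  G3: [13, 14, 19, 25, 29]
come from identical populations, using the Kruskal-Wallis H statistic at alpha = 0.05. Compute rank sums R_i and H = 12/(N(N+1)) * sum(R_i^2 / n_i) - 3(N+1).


Step 1: Combine all N = 13 observations and assign midranks.
sorted (value, group, rank): (8,G1,1), (11,G2,2), (13,G3,3), (14,G3,4), (15,G1,5), (18,G1,6), (19,G3,7), (22,G1,8.5), (22,G2,8.5), (23,G1,10), (25,G2,11.5), (25,G3,11.5), (29,G3,13)
Step 2: Sum ranks within each group.
R_1 = 30.5 (n_1 = 5)
R_2 = 22 (n_2 = 3)
R_3 = 38.5 (n_3 = 5)
Step 3: H = 12/(N(N+1)) * sum(R_i^2/n_i) - 3(N+1)
     = 12/(13*14) * (30.5^2/5 + 22^2/3 + 38.5^2/5) - 3*14
     = 0.065934 * 643.833 - 42
     = 0.450549.
Step 4: Ties present; correction factor C = 1 - 12/(13^3 - 13) = 0.994505. Corrected H = 0.450549 / 0.994505 = 0.453039.
Step 5: Under H0, H ~ chi^2(2); p-value = 0.797304.
Step 6: alpha = 0.05. fail to reject H0.

H = 0.4530, df = 2, p = 0.797304, fail to reject H0.


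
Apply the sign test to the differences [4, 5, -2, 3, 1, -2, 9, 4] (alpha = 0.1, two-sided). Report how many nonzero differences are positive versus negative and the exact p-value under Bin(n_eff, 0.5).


Step 1: Discard zero differences. Original n = 8; n_eff = number of nonzero differences = 8.
Nonzero differences (with sign): +4, +5, -2, +3, +1, -2, +9, +4
Step 2: Count signs: positive = 6, negative = 2.
Step 3: Under H0: P(positive) = 0.5, so the number of positives S ~ Bin(8, 0.5).
Step 4: Two-sided exact p-value = sum of Bin(8,0.5) probabilities at or below the observed probability = 0.289062.
Step 5: alpha = 0.1. fail to reject H0.

n_eff = 8, pos = 6, neg = 2, p = 0.289062, fail to reject H0.


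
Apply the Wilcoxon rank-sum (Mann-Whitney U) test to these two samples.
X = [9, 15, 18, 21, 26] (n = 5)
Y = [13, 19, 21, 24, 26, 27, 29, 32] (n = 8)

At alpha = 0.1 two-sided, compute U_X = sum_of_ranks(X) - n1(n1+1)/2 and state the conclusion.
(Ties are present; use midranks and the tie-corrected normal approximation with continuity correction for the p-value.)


Step 1: Combine and sort all 13 observations; assign midranks.
sorted (value, group): (9,X), (13,Y), (15,X), (18,X), (19,Y), (21,X), (21,Y), (24,Y), (26,X), (26,Y), (27,Y), (29,Y), (32,Y)
ranks: 9->1, 13->2, 15->3, 18->4, 19->5, 21->6.5, 21->6.5, 24->8, 26->9.5, 26->9.5, 27->11, 29->12, 32->13
Step 2: Rank sum for X: R1 = 1 + 3 + 4 + 6.5 + 9.5 = 24.
Step 3: U_X = R1 - n1(n1+1)/2 = 24 - 5*6/2 = 24 - 15 = 9.
       U_Y = n1*n2 - U_X = 40 - 9 = 31.
Step 4: Ties are present, so use the tie-corrected normal approximation (with continuity correction) for the p-value.
Step 5: p-value = 0.123248; compare to alpha = 0.1. fail to reject H0.

U_X = 9, p = 0.123248, fail to reject H0 at alpha = 0.1.


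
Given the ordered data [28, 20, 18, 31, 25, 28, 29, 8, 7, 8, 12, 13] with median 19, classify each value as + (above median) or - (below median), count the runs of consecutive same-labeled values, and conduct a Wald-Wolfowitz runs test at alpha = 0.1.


Step 1: Compute median = 19; label A = above, B = below.
Labels in order: AABAAAABBBBB  (n_A = 6, n_B = 6)
Step 2: Count runs R = 4.
Step 3: Under H0 (random ordering), E[R] = 2*n_A*n_B/(n_A+n_B) + 1 = 2*6*6/12 + 1 = 7.0000.
        Var[R] = 2*n_A*n_B*(2*n_A*n_B - n_A - n_B) / ((n_A+n_B)^2 * (n_A+n_B-1)) = 4320/1584 = 2.7273.
        SD[R] = 1.6514.
Step 4: Continuity-corrected z = (R + 0.5 - E[R]) / SD[R] = (4 + 0.5 - 7.0000) / 1.6514 = -1.5138.
Step 5: Two-sided p-value via normal approximation = 2*(1 - Phi(|z|)) = 0.130070.
Step 6: alpha = 0.1. fail to reject H0.

R = 4, z = -1.5138, p = 0.130070, fail to reject H0.


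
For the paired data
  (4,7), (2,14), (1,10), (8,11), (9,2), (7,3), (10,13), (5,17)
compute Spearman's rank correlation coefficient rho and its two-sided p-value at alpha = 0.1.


Step 1: Rank x and y separately (midranks; no ties here).
rank(x): 4->3, 2->2, 1->1, 8->6, 9->7, 7->5, 10->8, 5->4
rank(y): 7->3, 14->7, 10->4, 11->5, 2->1, 3->2, 13->6, 17->8
Step 2: d_i = R_x(i) - R_y(i); compute d_i^2.
  (3-3)^2=0, (2-7)^2=25, (1-4)^2=9, (6-5)^2=1, (7-1)^2=36, (5-2)^2=9, (8-6)^2=4, (4-8)^2=16
sum(d^2) = 100.
Step 3: rho = 1 - 6*100 / (8*(8^2 - 1)) = 1 - 600/504 = -0.190476.
Step 4: Under H0, t = rho * sqrt((n-2)/(1-rho^2)) = -0.4753 ~ t(6).
Step 5: Two-sided p-value from the t-distribution with 6 df = 0.651401.
Step 6: alpha = 0.1. fail to reject H0.

rho = -0.1905, p = 0.651401, fail to reject H0 at alpha = 0.1.


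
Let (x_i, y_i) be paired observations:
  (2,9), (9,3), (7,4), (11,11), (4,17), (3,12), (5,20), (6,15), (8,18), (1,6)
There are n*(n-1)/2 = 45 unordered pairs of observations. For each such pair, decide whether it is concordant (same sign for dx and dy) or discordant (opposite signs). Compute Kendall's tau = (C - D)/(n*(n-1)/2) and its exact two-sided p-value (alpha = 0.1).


Step 1: Enumerate the 45 unordered pairs (i,j) with i<j and classify each by sign(x_j-x_i) * sign(y_j-y_i).
  (1,2):dx=+7,dy=-6->D; (1,3):dx=+5,dy=-5->D; (1,4):dx=+9,dy=+2->C; (1,5):dx=+2,dy=+8->C
  (1,6):dx=+1,dy=+3->C; (1,7):dx=+3,dy=+11->C; (1,8):dx=+4,dy=+6->C; (1,9):dx=+6,dy=+9->C
  (1,10):dx=-1,dy=-3->C; (2,3):dx=-2,dy=+1->D; (2,4):dx=+2,dy=+8->C; (2,5):dx=-5,dy=+14->D
  (2,6):dx=-6,dy=+9->D; (2,7):dx=-4,dy=+17->D; (2,8):dx=-3,dy=+12->D; (2,9):dx=-1,dy=+15->D
  (2,10):dx=-8,dy=+3->D; (3,4):dx=+4,dy=+7->C; (3,5):dx=-3,dy=+13->D; (3,6):dx=-4,dy=+8->D
  (3,7):dx=-2,dy=+16->D; (3,8):dx=-1,dy=+11->D; (3,9):dx=+1,dy=+14->C; (3,10):dx=-6,dy=+2->D
  (4,5):dx=-7,dy=+6->D; (4,6):dx=-8,dy=+1->D; (4,7):dx=-6,dy=+9->D; (4,8):dx=-5,dy=+4->D
  (4,9):dx=-3,dy=+7->D; (4,10):dx=-10,dy=-5->C; (5,6):dx=-1,dy=-5->C; (5,7):dx=+1,dy=+3->C
  (5,8):dx=+2,dy=-2->D; (5,9):dx=+4,dy=+1->C; (5,10):dx=-3,dy=-11->C; (6,7):dx=+2,dy=+8->C
  (6,8):dx=+3,dy=+3->C; (6,9):dx=+5,dy=+6->C; (6,10):dx=-2,dy=-6->C; (7,8):dx=+1,dy=-5->D
  (7,9):dx=+3,dy=-2->D; (7,10):dx=-4,dy=-14->C; (8,9):dx=+2,dy=+3->C; (8,10):dx=-5,dy=-9->C
  (9,10):dx=-7,dy=-12->C
Step 2: C = 23, D = 22, total pairs = 45.
Step 3: tau = (C - D)/(n(n-1)/2) = (23 - 22)/45 = 0.022222.
Step 4: Exact two-sided p-value (enumerate n! = 3628800 permutations of y under H0): p = 1.000000.
Step 5: alpha = 0.1. fail to reject H0.

tau_b = 0.0222 (C=23, D=22), p = 1.000000, fail to reject H0.


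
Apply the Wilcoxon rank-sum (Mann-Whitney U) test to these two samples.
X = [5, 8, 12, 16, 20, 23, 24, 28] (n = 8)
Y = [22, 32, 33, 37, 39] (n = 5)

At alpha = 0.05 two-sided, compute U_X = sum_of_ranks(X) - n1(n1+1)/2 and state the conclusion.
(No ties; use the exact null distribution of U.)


Step 1: Combine and sort all 13 observations; assign midranks.
sorted (value, group): (5,X), (8,X), (12,X), (16,X), (20,X), (22,Y), (23,X), (24,X), (28,X), (32,Y), (33,Y), (37,Y), (39,Y)
ranks: 5->1, 8->2, 12->3, 16->4, 20->5, 22->6, 23->7, 24->8, 28->9, 32->10, 33->11, 37->12, 39->13
Step 2: Rank sum for X: R1 = 1 + 2 + 3 + 4 + 5 + 7 + 8 + 9 = 39.
Step 3: U_X = R1 - n1(n1+1)/2 = 39 - 8*9/2 = 39 - 36 = 3.
       U_Y = n1*n2 - U_X = 40 - 3 = 37.
Step 4: No ties, so the exact null distribution of U (based on enumerating the C(13,8) = 1287 equally likely rank assignments) gives the two-sided p-value.
Step 5: p-value = 0.010878; compare to alpha = 0.05. reject H0.

U_X = 3, p = 0.010878, reject H0 at alpha = 0.05.


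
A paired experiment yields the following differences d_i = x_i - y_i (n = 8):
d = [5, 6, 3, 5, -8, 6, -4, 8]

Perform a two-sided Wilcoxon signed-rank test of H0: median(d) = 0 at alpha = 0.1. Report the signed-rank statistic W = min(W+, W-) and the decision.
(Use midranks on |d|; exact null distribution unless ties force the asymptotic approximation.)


Step 1: Drop any zero differences (none here) and take |d_i|.
|d| = [5, 6, 3, 5, 8, 6, 4, 8]
Step 2: Midrank |d_i| (ties get averaged ranks).
ranks: |5|->3.5, |6|->5.5, |3|->1, |5|->3.5, |8|->7.5, |6|->5.5, |4|->2, |8|->7.5
Step 3: Attach original signs; sum ranks with positive sign and with negative sign.
W+ = 3.5 + 5.5 + 1 + 3.5 + 5.5 + 7.5 = 26.5
W- = 7.5 + 2 = 9.5
(Check: W+ + W- = 36 should equal n(n+1)/2 = 36.)
Step 4: Test statistic W = min(W+, W-) = 9.5.
Step 5: Ties in |d|, so use the tie-corrected normal approximation.
        E[W] = n(n+1)/4 = 8*9/4 = 18.
        Tie groups: |d|=5 (t=2), |d|=6 (t=2), |d|=8 (t=2); sum(t^3 - t) = 18.
        Var[W] = n(n+1)(2n+1)/24 - sum(t^3-t)/48 = 1224/24 - 18/48 = 50.625.
        z = (W - E[W]) / sqrt(Var[W]) = (9.5 - 18) / 7.1151 = -1.1946.
        Two-sided p = 2*Phi(z) = 0.232228.
Step 6: alpha = 0.1. fail to reject H0.

W+ = 26.5, W- = 9.5, W = min = 9.5, p = 0.232228, fail to reject H0.


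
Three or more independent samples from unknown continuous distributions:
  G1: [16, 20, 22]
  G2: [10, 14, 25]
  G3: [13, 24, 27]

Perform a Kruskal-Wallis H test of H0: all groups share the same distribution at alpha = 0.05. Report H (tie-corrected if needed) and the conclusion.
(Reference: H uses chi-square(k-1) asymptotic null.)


Step 1: Combine all N = 9 observations and assign midranks.
sorted (value, group, rank): (10,G2,1), (13,G3,2), (14,G2,3), (16,G1,4), (20,G1,5), (22,G1,6), (24,G3,7), (25,G2,8), (27,G3,9)
Step 2: Sum ranks within each group.
R_1 = 15 (n_1 = 3)
R_2 = 12 (n_2 = 3)
R_3 = 18 (n_3 = 3)
Step 3: H = 12/(N(N+1)) * sum(R_i^2/n_i) - 3(N+1)
     = 12/(9*10) * (15^2/3 + 12^2/3 + 18^2/3) - 3*10
     = 0.133333 * 231 - 30
     = 0.800000.
Step 4: No ties, so H is used without correction.
Step 5: Under H0, H ~ chi^2(2); p-value = 0.670320.
Step 6: alpha = 0.05. fail to reject H0.

H = 0.8000, df = 2, p = 0.670320, fail to reject H0.


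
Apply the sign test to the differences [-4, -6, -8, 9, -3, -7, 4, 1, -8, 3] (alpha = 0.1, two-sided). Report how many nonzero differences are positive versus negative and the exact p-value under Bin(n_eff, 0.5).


Step 1: Discard zero differences. Original n = 10; n_eff = number of nonzero differences = 10.
Nonzero differences (with sign): -4, -6, -8, +9, -3, -7, +4, +1, -8, +3
Step 2: Count signs: positive = 4, negative = 6.
Step 3: Under H0: P(positive) = 0.5, so the number of positives S ~ Bin(10, 0.5).
Step 4: Two-sided exact p-value = sum of Bin(10,0.5) probabilities at or below the observed probability = 0.753906.
Step 5: alpha = 0.1. fail to reject H0.

n_eff = 10, pos = 4, neg = 6, p = 0.753906, fail to reject H0.


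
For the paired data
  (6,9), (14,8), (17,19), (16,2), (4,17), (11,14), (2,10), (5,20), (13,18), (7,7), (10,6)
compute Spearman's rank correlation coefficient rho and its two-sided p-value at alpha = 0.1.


Step 1: Rank x and y separately (midranks; no ties here).
rank(x): 6->4, 14->9, 17->11, 16->10, 4->2, 11->7, 2->1, 5->3, 13->8, 7->5, 10->6
rank(y): 9->5, 8->4, 19->10, 2->1, 17->8, 14->7, 10->6, 20->11, 18->9, 7->3, 6->2
Step 2: d_i = R_x(i) - R_y(i); compute d_i^2.
  (4-5)^2=1, (9-4)^2=25, (11-10)^2=1, (10-1)^2=81, (2-8)^2=36, (7-7)^2=0, (1-6)^2=25, (3-11)^2=64, (8-9)^2=1, (5-3)^2=4, (6-2)^2=16
sum(d^2) = 254.
Step 3: rho = 1 - 6*254 / (11*(11^2 - 1)) = 1 - 1524/1320 = -0.154545.
Step 4: Under H0, t = rho * sqrt((n-2)/(1-rho^2)) = -0.4693 ~ t(9).
Step 5: Two-sided p-value from the t-distribution with 9 df = 0.650034.
Step 6: alpha = 0.1. fail to reject H0.

rho = -0.1545, p = 0.650034, fail to reject H0 at alpha = 0.1.


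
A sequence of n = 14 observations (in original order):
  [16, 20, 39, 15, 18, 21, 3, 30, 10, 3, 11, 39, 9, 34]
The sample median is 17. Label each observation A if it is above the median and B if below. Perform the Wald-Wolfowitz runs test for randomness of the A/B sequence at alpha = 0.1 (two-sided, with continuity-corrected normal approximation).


Step 1: Compute median = 17; label A = above, B = below.
Labels in order: BAABAABABBBABA  (n_A = 7, n_B = 7)
Step 2: Count runs R = 10.
Step 3: Under H0 (random ordering), E[R] = 2*n_A*n_B/(n_A+n_B) + 1 = 2*7*7/14 + 1 = 8.0000.
        Var[R] = 2*n_A*n_B*(2*n_A*n_B - n_A - n_B) / ((n_A+n_B)^2 * (n_A+n_B-1)) = 8232/2548 = 3.2308.
        SD[R] = 1.7974.
Step 4: Continuity-corrected z = (R - 0.5 - E[R]) / SD[R] = (10 - 0.5 - 8.0000) / 1.7974 = 0.8345.
Step 5: Two-sided p-value via normal approximation = 2*(1 - Phi(|z|)) = 0.403986.
Step 6: alpha = 0.1. fail to reject H0.

R = 10, z = 0.8345, p = 0.403986, fail to reject H0.


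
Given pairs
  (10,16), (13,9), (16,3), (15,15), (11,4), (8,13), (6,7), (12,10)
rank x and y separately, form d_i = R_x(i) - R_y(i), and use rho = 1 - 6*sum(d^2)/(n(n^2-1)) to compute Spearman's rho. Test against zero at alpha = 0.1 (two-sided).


Step 1: Rank x and y separately (midranks; no ties here).
rank(x): 10->3, 13->6, 16->8, 15->7, 11->4, 8->2, 6->1, 12->5
rank(y): 16->8, 9->4, 3->1, 15->7, 4->2, 13->6, 7->3, 10->5
Step 2: d_i = R_x(i) - R_y(i); compute d_i^2.
  (3-8)^2=25, (6-4)^2=4, (8-1)^2=49, (7-7)^2=0, (4-2)^2=4, (2-6)^2=16, (1-3)^2=4, (5-5)^2=0
sum(d^2) = 102.
Step 3: rho = 1 - 6*102 / (8*(8^2 - 1)) = 1 - 612/504 = -0.214286.
Step 4: Under H0, t = rho * sqrt((n-2)/(1-rho^2)) = -0.5374 ~ t(6).
Step 5: Two-sided p-value from the t-distribution with 6 df = 0.610344.
Step 6: alpha = 0.1. fail to reject H0.

rho = -0.2143, p = 0.610344, fail to reject H0 at alpha = 0.1.


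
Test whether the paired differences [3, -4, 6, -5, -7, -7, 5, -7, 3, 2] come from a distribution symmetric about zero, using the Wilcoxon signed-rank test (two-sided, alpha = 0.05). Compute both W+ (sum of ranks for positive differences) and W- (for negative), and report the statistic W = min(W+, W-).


Step 1: Drop any zero differences (none here) and take |d_i|.
|d| = [3, 4, 6, 5, 7, 7, 5, 7, 3, 2]
Step 2: Midrank |d_i| (ties get averaged ranks).
ranks: |3|->2.5, |4|->4, |6|->7, |5|->5.5, |7|->9, |7|->9, |5|->5.5, |7|->9, |3|->2.5, |2|->1
Step 3: Attach original signs; sum ranks with positive sign and with negative sign.
W+ = 2.5 + 7 + 5.5 + 2.5 + 1 = 18.5
W- = 4 + 5.5 + 9 + 9 + 9 = 36.5
(Check: W+ + W- = 55 should equal n(n+1)/2 = 55.)
Step 4: Test statistic W = min(W+, W-) = 18.5.
Step 5: Ties in |d|, so use the tie-corrected normal approximation.
        E[W] = n(n+1)/4 = 10*11/4 = 27.5.
        Tie groups: |d|=3 (t=2), |d|=5 (t=2), |d|=7 (t=3); sum(t^3 - t) = 36.
        Var[W] = n(n+1)(2n+1)/24 - sum(t^3-t)/48 = 2310/24 - 36/48 = 95.5.
        z = (W - E[W]) / sqrt(Var[W]) = (18.5 - 27.5) / 9.7724 = -0.9210.
        Two-sided p = 2*Phi(z) = 0.357071.
Step 6: alpha = 0.05. fail to reject H0.

W+ = 18.5, W- = 36.5, W = min = 18.5, p = 0.357071, fail to reject H0.


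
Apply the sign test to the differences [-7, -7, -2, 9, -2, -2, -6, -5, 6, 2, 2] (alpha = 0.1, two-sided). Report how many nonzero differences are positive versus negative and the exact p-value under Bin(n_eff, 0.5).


Step 1: Discard zero differences. Original n = 11; n_eff = number of nonzero differences = 11.
Nonzero differences (with sign): -7, -7, -2, +9, -2, -2, -6, -5, +6, +2, +2
Step 2: Count signs: positive = 4, negative = 7.
Step 3: Under H0: P(positive) = 0.5, so the number of positives S ~ Bin(11, 0.5).
Step 4: Two-sided exact p-value = sum of Bin(11,0.5) probabilities at or below the observed probability = 0.548828.
Step 5: alpha = 0.1. fail to reject H0.

n_eff = 11, pos = 4, neg = 7, p = 0.548828, fail to reject H0.


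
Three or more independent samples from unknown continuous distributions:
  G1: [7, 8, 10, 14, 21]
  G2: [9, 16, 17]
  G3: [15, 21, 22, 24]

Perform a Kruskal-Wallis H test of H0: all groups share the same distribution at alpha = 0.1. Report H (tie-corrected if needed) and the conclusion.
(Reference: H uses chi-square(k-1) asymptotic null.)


Step 1: Combine all N = 12 observations and assign midranks.
sorted (value, group, rank): (7,G1,1), (8,G1,2), (9,G2,3), (10,G1,4), (14,G1,5), (15,G3,6), (16,G2,7), (17,G2,8), (21,G1,9.5), (21,G3,9.5), (22,G3,11), (24,G3,12)
Step 2: Sum ranks within each group.
R_1 = 21.5 (n_1 = 5)
R_2 = 18 (n_2 = 3)
R_3 = 38.5 (n_3 = 4)
Step 3: H = 12/(N(N+1)) * sum(R_i^2/n_i) - 3(N+1)
     = 12/(12*13) * (21.5^2/5 + 18^2/3 + 38.5^2/4) - 3*13
     = 0.076923 * 571.013 - 39
     = 4.924038.
Step 4: Ties present; correction factor C = 1 - 6/(12^3 - 12) = 0.996503. Corrected H = 4.924038 / 0.996503 = 4.941316.
Step 5: Under H0, H ~ chi^2(2); p-value = 0.084529.
Step 6: alpha = 0.1. reject H0.

H = 4.9413, df = 2, p = 0.084529, reject H0.


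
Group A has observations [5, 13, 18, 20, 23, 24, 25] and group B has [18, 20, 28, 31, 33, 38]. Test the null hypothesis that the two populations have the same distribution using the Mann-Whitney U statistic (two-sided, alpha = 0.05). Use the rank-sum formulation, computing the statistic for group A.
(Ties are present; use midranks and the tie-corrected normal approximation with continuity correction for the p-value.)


Step 1: Combine and sort all 13 observations; assign midranks.
sorted (value, group): (5,X), (13,X), (18,X), (18,Y), (20,X), (20,Y), (23,X), (24,X), (25,X), (28,Y), (31,Y), (33,Y), (38,Y)
ranks: 5->1, 13->2, 18->3.5, 18->3.5, 20->5.5, 20->5.5, 23->7, 24->8, 25->9, 28->10, 31->11, 33->12, 38->13
Step 2: Rank sum for X: R1 = 1 + 2 + 3.5 + 5.5 + 7 + 8 + 9 = 36.
Step 3: U_X = R1 - n1(n1+1)/2 = 36 - 7*8/2 = 36 - 28 = 8.
       U_Y = n1*n2 - U_X = 42 - 8 = 34.
Step 4: Ties are present, so use the tie-corrected normal approximation (with continuity correction) for the p-value.
Step 5: p-value = 0.073351; compare to alpha = 0.05. fail to reject H0.

U_X = 8, p = 0.073351, fail to reject H0 at alpha = 0.05.


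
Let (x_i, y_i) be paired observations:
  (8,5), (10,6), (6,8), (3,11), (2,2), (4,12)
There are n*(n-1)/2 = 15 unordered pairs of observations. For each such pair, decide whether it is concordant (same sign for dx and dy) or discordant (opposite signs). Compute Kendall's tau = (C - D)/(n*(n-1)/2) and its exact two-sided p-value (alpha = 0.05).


Step 1: Enumerate the 15 unordered pairs (i,j) with i<j and classify each by sign(x_j-x_i) * sign(y_j-y_i).
  (1,2):dx=+2,dy=+1->C; (1,3):dx=-2,dy=+3->D; (1,4):dx=-5,dy=+6->D; (1,5):dx=-6,dy=-3->C
  (1,6):dx=-4,dy=+7->D; (2,3):dx=-4,dy=+2->D; (2,4):dx=-7,dy=+5->D; (2,5):dx=-8,dy=-4->C
  (2,6):dx=-6,dy=+6->D; (3,4):dx=-3,dy=+3->D; (3,5):dx=-4,dy=-6->C; (3,6):dx=-2,dy=+4->D
  (4,5):dx=-1,dy=-9->C; (4,6):dx=+1,dy=+1->C; (5,6):dx=+2,dy=+10->C
Step 2: C = 7, D = 8, total pairs = 15.
Step 3: tau = (C - D)/(n(n-1)/2) = (7 - 8)/15 = -0.066667.
Step 4: Exact two-sided p-value (enumerate n! = 720 permutations of y under H0): p = 1.000000.
Step 5: alpha = 0.05. fail to reject H0.

tau_b = -0.0667 (C=7, D=8), p = 1.000000, fail to reject H0.


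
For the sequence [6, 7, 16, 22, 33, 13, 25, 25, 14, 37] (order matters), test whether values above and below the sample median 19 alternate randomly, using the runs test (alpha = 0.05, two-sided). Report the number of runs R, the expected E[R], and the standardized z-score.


Step 1: Compute median = 19; label A = above, B = below.
Labels in order: BBBAABAABA  (n_A = 5, n_B = 5)
Step 2: Count runs R = 6.
Step 3: Under H0 (random ordering), E[R] = 2*n_A*n_B/(n_A+n_B) + 1 = 2*5*5/10 + 1 = 6.0000.
        Var[R] = 2*n_A*n_B*(2*n_A*n_B - n_A - n_B) / ((n_A+n_B)^2 * (n_A+n_B-1)) = 2000/900 = 2.2222.
        SD[R] = 1.4907.
Step 4: R = E[R], so z = 0 with no continuity correction.
Step 5: Two-sided p-value via normal approximation = 2*(1 - Phi(|z|)) = 1.000000.
Step 6: alpha = 0.05. fail to reject H0.

R = 6, z = 0.0000, p = 1.000000, fail to reject H0.


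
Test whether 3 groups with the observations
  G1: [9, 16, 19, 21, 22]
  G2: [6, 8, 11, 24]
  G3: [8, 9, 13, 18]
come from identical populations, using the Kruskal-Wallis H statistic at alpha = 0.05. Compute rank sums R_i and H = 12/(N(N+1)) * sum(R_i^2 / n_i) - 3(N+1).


Step 1: Combine all N = 13 observations and assign midranks.
sorted (value, group, rank): (6,G2,1), (8,G2,2.5), (8,G3,2.5), (9,G1,4.5), (9,G3,4.5), (11,G2,6), (13,G3,7), (16,G1,8), (18,G3,9), (19,G1,10), (21,G1,11), (22,G1,12), (24,G2,13)
Step 2: Sum ranks within each group.
R_1 = 45.5 (n_1 = 5)
R_2 = 22.5 (n_2 = 4)
R_3 = 23 (n_3 = 4)
Step 3: H = 12/(N(N+1)) * sum(R_i^2/n_i) - 3(N+1)
     = 12/(13*14) * (45.5^2/5 + 22.5^2/4 + 23^2/4) - 3*14
     = 0.065934 * 672.862 - 42
     = 2.364560.
Step 4: Ties present; correction factor C = 1 - 12/(13^3 - 13) = 0.994505. Corrected H = 2.364560 / 0.994505 = 2.377624.
Step 5: Under H0, H ~ chi^2(2); p-value = 0.304583.
Step 6: alpha = 0.05. fail to reject H0.

H = 2.3776, df = 2, p = 0.304583, fail to reject H0.


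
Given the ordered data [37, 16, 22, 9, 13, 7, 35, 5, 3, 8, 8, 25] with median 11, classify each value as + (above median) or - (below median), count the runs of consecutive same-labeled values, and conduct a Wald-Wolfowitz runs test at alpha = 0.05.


Step 1: Compute median = 11; label A = above, B = below.
Labels in order: AAABABABBBBA  (n_A = 6, n_B = 6)
Step 2: Count runs R = 7.
Step 3: Under H0 (random ordering), E[R] = 2*n_A*n_B/(n_A+n_B) + 1 = 2*6*6/12 + 1 = 7.0000.
        Var[R] = 2*n_A*n_B*(2*n_A*n_B - n_A - n_B) / ((n_A+n_B)^2 * (n_A+n_B-1)) = 4320/1584 = 2.7273.
        SD[R] = 1.6514.
Step 4: R = E[R], so z = 0 with no continuity correction.
Step 5: Two-sided p-value via normal approximation = 2*(1 - Phi(|z|)) = 1.000000.
Step 6: alpha = 0.05. fail to reject H0.

R = 7, z = 0.0000, p = 1.000000, fail to reject H0.


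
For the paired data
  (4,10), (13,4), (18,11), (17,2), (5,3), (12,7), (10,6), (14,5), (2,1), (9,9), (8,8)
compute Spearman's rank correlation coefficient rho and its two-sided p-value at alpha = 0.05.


Step 1: Rank x and y separately (midranks; no ties here).
rank(x): 4->2, 13->8, 18->11, 17->10, 5->3, 12->7, 10->6, 14->9, 2->1, 9->5, 8->4
rank(y): 10->10, 4->4, 11->11, 2->2, 3->3, 7->7, 6->6, 5->5, 1->1, 9->9, 8->8
Step 2: d_i = R_x(i) - R_y(i); compute d_i^2.
  (2-10)^2=64, (8-4)^2=16, (11-11)^2=0, (10-2)^2=64, (3-3)^2=0, (7-7)^2=0, (6-6)^2=0, (9-5)^2=16, (1-1)^2=0, (5-9)^2=16, (4-8)^2=16
sum(d^2) = 192.
Step 3: rho = 1 - 6*192 / (11*(11^2 - 1)) = 1 - 1152/1320 = 0.127273.
Step 4: Under H0, t = rho * sqrt((n-2)/(1-rho^2)) = 0.3849 ~ t(9).
Step 5: Two-sided p-value from the t-distribution with 9 df = 0.709215.
Step 6: alpha = 0.05. fail to reject H0.

rho = 0.1273, p = 0.709215, fail to reject H0 at alpha = 0.05.


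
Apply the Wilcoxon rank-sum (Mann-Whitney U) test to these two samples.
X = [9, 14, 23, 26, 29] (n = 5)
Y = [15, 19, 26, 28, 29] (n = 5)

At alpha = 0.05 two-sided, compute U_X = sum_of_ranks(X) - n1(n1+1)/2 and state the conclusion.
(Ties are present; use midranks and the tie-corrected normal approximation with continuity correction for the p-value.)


Step 1: Combine and sort all 10 observations; assign midranks.
sorted (value, group): (9,X), (14,X), (15,Y), (19,Y), (23,X), (26,X), (26,Y), (28,Y), (29,X), (29,Y)
ranks: 9->1, 14->2, 15->3, 19->4, 23->5, 26->6.5, 26->6.5, 28->8, 29->9.5, 29->9.5
Step 2: Rank sum for X: R1 = 1 + 2 + 5 + 6.5 + 9.5 = 24.
Step 3: U_X = R1 - n1(n1+1)/2 = 24 - 5*6/2 = 24 - 15 = 9.
       U_Y = n1*n2 - U_X = 25 - 9 = 16.
Step 4: Ties are present, so use the tie-corrected normal approximation (with continuity correction) for the p-value.
Step 5: p-value = 0.528359; compare to alpha = 0.05. fail to reject H0.

U_X = 9, p = 0.528359, fail to reject H0 at alpha = 0.05.


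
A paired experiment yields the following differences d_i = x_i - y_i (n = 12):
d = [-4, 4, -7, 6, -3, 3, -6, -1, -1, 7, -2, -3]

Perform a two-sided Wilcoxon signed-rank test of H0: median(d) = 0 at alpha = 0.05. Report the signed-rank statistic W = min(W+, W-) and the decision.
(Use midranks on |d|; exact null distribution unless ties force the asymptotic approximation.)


Step 1: Drop any zero differences (none here) and take |d_i|.
|d| = [4, 4, 7, 6, 3, 3, 6, 1, 1, 7, 2, 3]
Step 2: Midrank |d_i| (ties get averaged ranks).
ranks: |4|->7.5, |4|->7.5, |7|->11.5, |6|->9.5, |3|->5, |3|->5, |6|->9.5, |1|->1.5, |1|->1.5, |7|->11.5, |2|->3, |3|->5
Step 3: Attach original signs; sum ranks with positive sign and with negative sign.
W+ = 7.5 + 9.5 + 5 + 11.5 = 33.5
W- = 7.5 + 11.5 + 5 + 9.5 + 1.5 + 1.5 + 3 + 5 = 44.5
(Check: W+ + W- = 78 should equal n(n+1)/2 = 78.)
Step 4: Test statistic W = min(W+, W-) = 33.5.
Step 5: Ties in |d|, so use the tie-corrected normal approximation.
        E[W] = n(n+1)/4 = 12*13/4 = 39.
        Tie groups: |d|=1 (t=2), |d|=3 (t=3), |d|=4 (t=2), |d|=6 (t=2), |d|=7 (t=2); sum(t^3 - t) = 48.
        Var[W] = n(n+1)(2n+1)/24 - sum(t^3-t)/48 = 3900/24 - 48/48 = 161.5.
        z = (W - E[W]) / sqrt(Var[W]) = (33.5 - 39) / 12.7083 = -0.4328.
        Two-sided p = 2*Phi(z) = 0.665168.
Step 6: alpha = 0.05. fail to reject H0.

W+ = 33.5, W- = 44.5, W = min = 33.5, p = 0.665168, fail to reject H0.


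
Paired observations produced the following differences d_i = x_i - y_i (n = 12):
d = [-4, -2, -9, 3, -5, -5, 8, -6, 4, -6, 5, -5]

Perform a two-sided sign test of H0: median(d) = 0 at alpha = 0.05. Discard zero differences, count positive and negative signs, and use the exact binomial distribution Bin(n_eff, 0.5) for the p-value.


Step 1: Discard zero differences. Original n = 12; n_eff = number of nonzero differences = 12.
Nonzero differences (with sign): -4, -2, -9, +3, -5, -5, +8, -6, +4, -6, +5, -5
Step 2: Count signs: positive = 4, negative = 8.
Step 3: Under H0: P(positive) = 0.5, so the number of positives S ~ Bin(12, 0.5).
Step 4: Two-sided exact p-value = sum of Bin(12,0.5) probabilities at or below the observed probability = 0.387695.
Step 5: alpha = 0.05. fail to reject H0.

n_eff = 12, pos = 4, neg = 8, p = 0.387695, fail to reject H0.


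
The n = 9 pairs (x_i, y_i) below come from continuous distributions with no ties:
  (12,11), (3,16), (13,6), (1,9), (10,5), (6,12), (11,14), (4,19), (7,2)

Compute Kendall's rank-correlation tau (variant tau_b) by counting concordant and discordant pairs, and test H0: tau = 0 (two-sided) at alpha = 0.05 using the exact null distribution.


Step 1: Enumerate the 36 unordered pairs (i,j) with i<j and classify each by sign(x_j-x_i) * sign(y_j-y_i).
  (1,2):dx=-9,dy=+5->D; (1,3):dx=+1,dy=-5->D; (1,4):dx=-11,dy=-2->C; (1,5):dx=-2,dy=-6->C
  (1,6):dx=-6,dy=+1->D; (1,7):dx=-1,dy=+3->D; (1,8):dx=-8,dy=+8->D; (1,9):dx=-5,dy=-9->C
  (2,3):dx=+10,dy=-10->D; (2,4):dx=-2,dy=-7->C; (2,5):dx=+7,dy=-11->D; (2,6):dx=+3,dy=-4->D
  (2,7):dx=+8,dy=-2->D; (2,8):dx=+1,dy=+3->C; (2,9):dx=+4,dy=-14->D; (3,4):dx=-12,dy=+3->D
  (3,5):dx=-3,dy=-1->C; (3,6):dx=-7,dy=+6->D; (3,7):dx=-2,dy=+8->D; (3,8):dx=-9,dy=+13->D
  (3,9):dx=-6,dy=-4->C; (4,5):dx=+9,dy=-4->D; (4,6):dx=+5,dy=+3->C; (4,7):dx=+10,dy=+5->C
  (4,8):dx=+3,dy=+10->C; (4,9):dx=+6,dy=-7->D; (5,6):dx=-4,dy=+7->D; (5,7):dx=+1,dy=+9->C
  (5,8):dx=-6,dy=+14->D; (5,9):dx=-3,dy=-3->C; (6,7):dx=+5,dy=+2->C; (6,8):dx=-2,dy=+7->D
  (6,9):dx=+1,dy=-10->D; (7,8):dx=-7,dy=+5->D; (7,9):dx=-4,dy=-12->C; (8,9):dx=+3,dy=-17->D
Step 2: C = 14, D = 22, total pairs = 36.
Step 3: tau = (C - D)/(n(n-1)/2) = (14 - 22)/36 = -0.222222.
Step 4: Exact two-sided p-value (enumerate n! = 362880 permutations of y under H0): p = 0.476709.
Step 5: alpha = 0.05. fail to reject H0.

tau_b = -0.2222 (C=14, D=22), p = 0.476709, fail to reject H0.


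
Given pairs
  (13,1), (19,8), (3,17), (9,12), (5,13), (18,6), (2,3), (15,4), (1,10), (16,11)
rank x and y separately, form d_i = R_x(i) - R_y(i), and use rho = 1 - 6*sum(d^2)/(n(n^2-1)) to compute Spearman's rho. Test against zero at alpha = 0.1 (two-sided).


Step 1: Rank x and y separately (midranks; no ties here).
rank(x): 13->6, 19->10, 3->3, 9->5, 5->4, 18->9, 2->2, 15->7, 1->1, 16->8
rank(y): 1->1, 8->5, 17->10, 12->8, 13->9, 6->4, 3->2, 4->3, 10->6, 11->7
Step 2: d_i = R_x(i) - R_y(i); compute d_i^2.
  (6-1)^2=25, (10-5)^2=25, (3-10)^2=49, (5-8)^2=9, (4-9)^2=25, (9-4)^2=25, (2-2)^2=0, (7-3)^2=16, (1-6)^2=25, (8-7)^2=1
sum(d^2) = 200.
Step 3: rho = 1 - 6*200 / (10*(10^2 - 1)) = 1 - 1200/990 = -0.212121.
Step 4: Under H0, t = rho * sqrt((n-2)/(1-rho^2)) = -0.6139 ~ t(8).
Step 5: Two-sided p-value from the t-distribution with 8 df = 0.556306.
Step 6: alpha = 0.1. fail to reject H0.

rho = -0.2121, p = 0.556306, fail to reject H0 at alpha = 0.1.


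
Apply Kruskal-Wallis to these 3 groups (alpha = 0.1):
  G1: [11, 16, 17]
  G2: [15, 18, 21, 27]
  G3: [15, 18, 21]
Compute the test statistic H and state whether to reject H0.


Step 1: Combine all N = 10 observations and assign midranks.
sorted (value, group, rank): (11,G1,1), (15,G2,2.5), (15,G3,2.5), (16,G1,4), (17,G1,5), (18,G2,6.5), (18,G3,6.5), (21,G2,8.5), (21,G3,8.5), (27,G2,10)
Step 2: Sum ranks within each group.
R_1 = 10 (n_1 = 3)
R_2 = 27.5 (n_2 = 4)
R_3 = 17.5 (n_3 = 3)
Step 3: H = 12/(N(N+1)) * sum(R_i^2/n_i) - 3(N+1)
     = 12/(10*11) * (10^2/3 + 27.5^2/4 + 17.5^2/3) - 3*11
     = 0.109091 * 324.479 - 33
     = 2.397727.
Step 4: Ties present; correction factor C = 1 - 18/(10^3 - 10) = 0.981818. Corrected H = 2.397727 / 0.981818 = 2.442130.
Step 5: Under H0, H ~ chi^2(2); p-value = 0.294916.
Step 6: alpha = 0.1. fail to reject H0.

H = 2.4421, df = 2, p = 0.294916, fail to reject H0.


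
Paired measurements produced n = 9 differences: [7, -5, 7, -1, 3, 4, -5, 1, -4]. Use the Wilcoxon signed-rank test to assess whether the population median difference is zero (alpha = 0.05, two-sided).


Step 1: Drop any zero differences (none here) and take |d_i|.
|d| = [7, 5, 7, 1, 3, 4, 5, 1, 4]
Step 2: Midrank |d_i| (ties get averaged ranks).
ranks: |7|->8.5, |5|->6.5, |7|->8.5, |1|->1.5, |3|->3, |4|->4.5, |5|->6.5, |1|->1.5, |4|->4.5
Step 3: Attach original signs; sum ranks with positive sign and with negative sign.
W+ = 8.5 + 8.5 + 3 + 4.5 + 1.5 = 26
W- = 6.5 + 1.5 + 6.5 + 4.5 = 19
(Check: W+ + W- = 45 should equal n(n+1)/2 = 45.)
Step 4: Test statistic W = min(W+, W-) = 19.
Step 5: Ties in |d|, so use the tie-corrected normal approximation.
        E[W] = n(n+1)/4 = 9*10/4 = 22.5.
        Tie groups: |d|=1 (t=2), |d|=4 (t=2), |d|=5 (t=2), |d|=7 (t=2); sum(t^3 - t) = 24.
        Var[W] = n(n+1)(2n+1)/24 - sum(t^3-t)/48 = 1710/24 - 24/48 = 70.75.
        z = (W - E[W]) / sqrt(Var[W]) = (19 - 22.5) / 8.4113 = -0.4161.
        Two-sided p = 2*Phi(z) = 0.677332.
Step 6: alpha = 0.05. fail to reject H0.

W+ = 26, W- = 19, W = min = 19, p = 0.677332, fail to reject H0.


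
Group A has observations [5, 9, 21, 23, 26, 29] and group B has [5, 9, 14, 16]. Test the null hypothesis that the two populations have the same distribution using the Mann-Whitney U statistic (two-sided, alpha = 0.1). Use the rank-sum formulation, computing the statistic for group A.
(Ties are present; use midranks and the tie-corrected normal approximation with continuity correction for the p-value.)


Step 1: Combine and sort all 10 observations; assign midranks.
sorted (value, group): (5,X), (5,Y), (9,X), (9,Y), (14,Y), (16,Y), (21,X), (23,X), (26,X), (29,X)
ranks: 5->1.5, 5->1.5, 9->3.5, 9->3.5, 14->5, 16->6, 21->7, 23->8, 26->9, 29->10
Step 2: Rank sum for X: R1 = 1.5 + 3.5 + 7 + 8 + 9 + 10 = 39.
Step 3: U_X = R1 - n1(n1+1)/2 = 39 - 6*7/2 = 39 - 21 = 18.
       U_Y = n1*n2 - U_X = 24 - 18 = 6.
Step 4: Ties are present, so use the tie-corrected normal approximation (with continuity correction) for the p-value.
Step 5: p-value = 0.238089; compare to alpha = 0.1. fail to reject H0.

U_X = 18, p = 0.238089, fail to reject H0 at alpha = 0.1.


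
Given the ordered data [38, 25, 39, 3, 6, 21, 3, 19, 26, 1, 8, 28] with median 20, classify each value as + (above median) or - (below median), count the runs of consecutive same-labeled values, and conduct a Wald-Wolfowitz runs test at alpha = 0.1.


Step 1: Compute median = 20; label A = above, B = below.
Labels in order: AAABBABBABBA  (n_A = 6, n_B = 6)
Step 2: Count runs R = 7.
Step 3: Under H0 (random ordering), E[R] = 2*n_A*n_B/(n_A+n_B) + 1 = 2*6*6/12 + 1 = 7.0000.
        Var[R] = 2*n_A*n_B*(2*n_A*n_B - n_A - n_B) / ((n_A+n_B)^2 * (n_A+n_B-1)) = 4320/1584 = 2.7273.
        SD[R] = 1.6514.
Step 4: R = E[R], so z = 0 with no continuity correction.
Step 5: Two-sided p-value via normal approximation = 2*(1 - Phi(|z|)) = 1.000000.
Step 6: alpha = 0.1. fail to reject H0.

R = 7, z = 0.0000, p = 1.000000, fail to reject H0.


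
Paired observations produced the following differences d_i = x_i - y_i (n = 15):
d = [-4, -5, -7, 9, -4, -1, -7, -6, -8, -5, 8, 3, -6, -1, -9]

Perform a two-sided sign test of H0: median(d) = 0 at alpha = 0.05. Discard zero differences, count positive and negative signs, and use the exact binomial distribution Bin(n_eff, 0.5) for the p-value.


Step 1: Discard zero differences. Original n = 15; n_eff = number of nonzero differences = 15.
Nonzero differences (with sign): -4, -5, -7, +9, -4, -1, -7, -6, -8, -5, +8, +3, -6, -1, -9
Step 2: Count signs: positive = 3, negative = 12.
Step 3: Under H0: P(positive) = 0.5, so the number of positives S ~ Bin(15, 0.5).
Step 4: Two-sided exact p-value = sum of Bin(15,0.5) probabilities at or below the observed probability = 0.035156.
Step 5: alpha = 0.05. reject H0.

n_eff = 15, pos = 3, neg = 12, p = 0.035156, reject H0.


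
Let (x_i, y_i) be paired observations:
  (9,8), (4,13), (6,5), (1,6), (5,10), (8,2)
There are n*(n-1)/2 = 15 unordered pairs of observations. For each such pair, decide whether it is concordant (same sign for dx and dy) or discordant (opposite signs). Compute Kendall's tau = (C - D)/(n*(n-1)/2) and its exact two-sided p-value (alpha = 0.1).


Step 1: Enumerate the 15 unordered pairs (i,j) with i<j and classify each by sign(x_j-x_i) * sign(y_j-y_i).
  (1,2):dx=-5,dy=+5->D; (1,3):dx=-3,dy=-3->C; (1,4):dx=-8,dy=-2->C; (1,5):dx=-4,dy=+2->D
  (1,6):dx=-1,dy=-6->C; (2,3):dx=+2,dy=-8->D; (2,4):dx=-3,dy=-7->C; (2,5):dx=+1,dy=-3->D
  (2,6):dx=+4,dy=-11->D; (3,4):dx=-5,dy=+1->D; (3,5):dx=-1,dy=+5->D; (3,6):dx=+2,dy=-3->D
  (4,5):dx=+4,dy=+4->C; (4,6):dx=+7,dy=-4->D; (5,6):dx=+3,dy=-8->D
Step 2: C = 5, D = 10, total pairs = 15.
Step 3: tau = (C - D)/(n(n-1)/2) = (5 - 10)/15 = -0.333333.
Step 4: Exact two-sided p-value (enumerate n! = 720 permutations of y under H0): p = 0.469444.
Step 5: alpha = 0.1. fail to reject H0.

tau_b = -0.3333 (C=5, D=10), p = 0.469444, fail to reject H0.


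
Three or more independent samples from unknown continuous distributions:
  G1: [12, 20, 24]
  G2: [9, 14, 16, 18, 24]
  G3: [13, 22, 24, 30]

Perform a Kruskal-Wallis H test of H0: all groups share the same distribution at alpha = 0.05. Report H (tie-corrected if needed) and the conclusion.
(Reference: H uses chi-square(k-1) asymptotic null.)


Step 1: Combine all N = 12 observations and assign midranks.
sorted (value, group, rank): (9,G2,1), (12,G1,2), (13,G3,3), (14,G2,4), (16,G2,5), (18,G2,6), (20,G1,7), (22,G3,8), (24,G1,10), (24,G2,10), (24,G3,10), (30,G3,12)
Step 2: Sum ranks within each group.
R_1 = 19 (n_1 = 3)
R_2 = 26 (n_2 = 5)
R_3 = 33 (n_3 = 4)
Step 3: H = 12/(N(N+1)) * sum(R_i^2/n_i) - 3(N+1)
     = 12/(12*13) * (19^2/3 + 26^2/5 + 33^2/4) - 3*13
     = 0.076923 * 527.783 - 39
     = 1.598718.
Step 4: Ties present; correction factor C = 1 - 24/(12^3 - 12) = 0.986014. Corrected H = 1.598718 / 0.986014 = 1.621395.
Step 5: Under H0, H ~ chi^2(2); p-value = 0.444548.
Step 6: alpha = 0.05. fail to reject H0.

H = 1.6214, df = 2, p = 0.444548, fail to reject H0.


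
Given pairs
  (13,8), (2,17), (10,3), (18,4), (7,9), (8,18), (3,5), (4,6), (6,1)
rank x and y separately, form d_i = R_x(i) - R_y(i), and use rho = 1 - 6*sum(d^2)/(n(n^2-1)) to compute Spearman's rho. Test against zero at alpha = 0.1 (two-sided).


Step 1: Rank x and y separately (midranks; no ties here).
rank(x): 13->8, 2->1, 10->7, 18->9, 7->5, 8->6, 3->2, 4->3, 6->4
rank(y): 8->6, 17->8, 3->2, 4->3, 9->7, 18->9, 5->4, 6->5, 1->1
Step 2: d_i = R_x(i) - R_y(i); compute d_i^2.
  (8-6)^2=4, (1-8)^2=49, (7-2)^2=25, (9-3)^2=36, (5-7)^2=4, (6-9)^2=9, (2-4)^2=4, (3-5)^2=4, (4-1)^2=9
sum(d^2) = 144.
Step 3: rho = 1 - 6*144 / (9*(9^2 - 1)) = 1 - 864/720 = -0.200000.
Step 4: Under H0, t = rho * sqrt((n-2)/(1-rho^2)) = -0.5401 ~ t(7).
Step 5: Two-sided p-value from the t-distribution with 7 df = 0.605901.
Step 6: alpha = 0.1. fail to reject H0.

rho = -0.2000, p = 0.605901, fail to reject H0 at alpha = 0.1.


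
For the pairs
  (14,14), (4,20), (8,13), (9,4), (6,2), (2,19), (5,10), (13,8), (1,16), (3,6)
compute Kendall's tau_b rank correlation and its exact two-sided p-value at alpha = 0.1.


Step 1: Enumerate the 45 unordered pairs (i,j) with i<j and classify each by sign(x_j-x_i) * sign(y_j-y_i).
  (1,2):dx=-10,dy=+6->D; (1,3):dx=-6,dy=-1->C; (1,4):dx=-5,dy=-10->C; (1,5):dx=-8,dy=-12->C
  (1,6):dx=-12,dy=+5->D; (1,7):dx=-9,dy=-4->C; (1,8):dx=-1,dy=-6->C; (1,9):dx=-13,dy=+2->D
  (1,10):dx=-11,dy=-8->C; (2,3):dx=+4,dy=-7->D; (2,4):dx=+5,dy=-16->D; (2,5):dx=+2,dy=-18->D
  (2,6):dx=-2,dy=-1->C; (2,7):dx=+1,dy=-10->D; (2,8):dx=+9,dy=-12->D; (2,9):dx=-3,dy=-4->C
  (2,10):dx=-1,dy=-14->C; (3,4):dx=+1,dy=-9->D; (3,5):dx=-2,dy=-11->C; (3,6):dx=-6,dy=+6->D
  (3,7):dx=-3,dy=-3->C; (3,8):dx=+5,dy=-5->D; (3,9):dx=-7,dy=+3->D; (3,10):dx=-5,dy=-7->C
  (4,5):dx=-3,dy=-2->C; (4,6):dx=-7,dy=+15->D; (4,7):dx=-4,dy=+6->D; (4,8):dx=+4,dy=+4->C
  (4,9):dx=-8,dy=+12->D; (4,10):dx=-6,dy=+2->D; (5,6):dx=-4,dy=+17->D; (5,7):dx=-1,dy=+8->D
  (5,8):dx=+7,dy=+6->C; (5,9):dx=-5,dy=+14->D; (5,10):dx=-3,dy=+4->D; (6,7):dx=+3,dy=-9->D
  (6,8):dx=+11,dy=-11->D; (6,9):dx=-1,dy=-3->C; (6,10):dx=+1,dy=-13->D; (7,8):dx=+8,dy=-2->D
  (7,9):dx=-4,dy=+6->D; (7,10):dx=-2,dy=-4->C; (8,9):dx=-12,dy=+8->D; (8,10):dx=-10,dy=-2->C
  (9,10):dx=+2,dy=-10->D
Step 2: C = 18, D = 27, total pairs = 45.
Step 3: tau = (C - D)/(n(n-1)/2) = (18 - 27)/45 = -0.200000.
Step 4: Exact two-sided p-value (enumerate n! = 3628800 permutations of y under H0): p = 0.484313.
Step 5: alpha = 0.1. fail to reject H0.

tau_b = -0.2000 (C=18, D=27), p = 0.484313, fail to reject H0.


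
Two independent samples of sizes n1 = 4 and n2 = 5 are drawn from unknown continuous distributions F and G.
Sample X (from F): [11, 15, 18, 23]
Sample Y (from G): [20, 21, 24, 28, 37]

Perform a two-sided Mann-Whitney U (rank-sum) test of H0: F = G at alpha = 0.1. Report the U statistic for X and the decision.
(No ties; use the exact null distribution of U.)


Step 1: Combine and sort all 9 observations; assign midranks.
sorted (value, group): (11,X), (15,X), (18,X), (20,Y), (21,Y), (23,X), (24,Y), (28,Y), (37,Y)
ranks: 11->1, 15->2, 18->3, 20->4, 21->5, 23->6, 24->7, 28->8, 37->9
Step 2: Rank sum for X: R1 = 1 + 2 + 3 + 6 = 12.
Step 3: U_X = R1 - n1(n1+1)/2 = 12 - 4*5/2 = 12 - 10 = 2.
       U_Y = n1*n2 - U_X = 20 - 2 = 18.
Step 4: No ties, so the exact null distribution of U (based on enumerating the C(9,4) = 126 equally likely rank assignments) gives the two-sided p-value.
Step 5: p-value = 0.063492; compare to alpha = 0.1. reject H0.

U_X = 2, p = 0.063492, reject H0 at alpha = 0.1.


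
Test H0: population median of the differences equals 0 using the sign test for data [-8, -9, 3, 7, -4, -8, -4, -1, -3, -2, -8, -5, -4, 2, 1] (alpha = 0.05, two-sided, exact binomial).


Step 1: Discard zero differences. Original n = 15; n_eff = number of nonzero differences = 15.
Nonzero differences (with sign): -8, -9, +3, +7, -4, -8, -4, -1, -3, -2, -8, -5, -4, +2, +1
Step 2: Count signs: positive = 4, negative = 11.
Step 3: Under H0: P(positive) = 0.5, so the number of positives S ~ Bin(15, 0.5).
Step 4: Two-sided exact p-value = sum of Bin(15,0.5) probabilities at or below the observed probability = 0.118469.
Step 5: alpha = 0.05. fail to reject H0.

n_eff = 15, pos = 4, neg = 11, p = 0.118469, fail to reject H0.


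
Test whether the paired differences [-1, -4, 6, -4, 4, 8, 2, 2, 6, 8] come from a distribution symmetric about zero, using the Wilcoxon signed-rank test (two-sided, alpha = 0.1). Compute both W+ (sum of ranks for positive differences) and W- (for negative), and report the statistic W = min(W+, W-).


Step 1: Drop any zero differences (none here) and take |d_i|.
|d| = [1, 4, 6, 4, 4, 8, 2, 2, 6, 8]
Step 2: Midrank |d_i| (ties get averaged ranks).
ranks: |1|->1, |4|->5, |6|->7.5, |4|->5, |4|->5, |8|->9.5, |2|->2.5, |2|->2.5, |6|->7.5, |8|->9.5
Step 3: Attach original signs; sum ranks with positive sign and with negative sign.
W+ = 7.5 + 5 + 9.5 + 2.5 + 2.5 + 7.5 + 9.5 = 44
W- = 1 + 5 + 5 = 11
(Check: W+ + W- = 55 should equal n(n+1)/2 = 55.)
Step 4: Test statistic W = min(W+, W-) = 11.
Step 5: Ties in |d|, so use the tie-corrected normal approximation.
        E[W] = n(n+1)/4 = 10*11/4 = 27.5.
        Tie groups: |d|=2 (t=2), |d|=4 (t=3), |d|=6 (t=2), |d|=8 (t=2); sum(t^3 - t) = 42.
        Var[W] = n(n+1)(2n+1)/24 - sum(t^3-t)/48 = 2310/24 - 42/48 = 95.375.
        z = (W - E[W]) / sqrt(Var[W]) = (11 - 27.5) / 9.7660 = -1.6895.
        Two-sided p = 2*Phi(z) = 0.091117.
Step 6: alpha = 0.1. reject H0.

W+ = 44, W- = 11, W = min = 11, p = 0.091117, reject H0.
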